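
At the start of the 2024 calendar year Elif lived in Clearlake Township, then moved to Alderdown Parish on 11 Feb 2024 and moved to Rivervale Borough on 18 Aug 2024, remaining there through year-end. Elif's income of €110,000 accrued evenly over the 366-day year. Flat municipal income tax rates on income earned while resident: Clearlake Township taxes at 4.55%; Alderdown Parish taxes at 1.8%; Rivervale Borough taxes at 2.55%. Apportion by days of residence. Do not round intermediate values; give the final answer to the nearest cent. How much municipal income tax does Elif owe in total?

Clearlake Township, 1 Jan – 10 Feb 2024: 41 days → €110,000 × 4.55% × 41/366 = €560.6694
Alderdown Parish, 11 Feb – 17 Aug 2024: 189 days → €110,000 × 1.8% × 189/366 = €1,022.4590
Rivervale Borough, 18 Aug – 31 Dec 2024: 136 days → €110,000 × 2.55% × 136/366 = €1,042.2951
Total = €2,625.4235

€2,625.42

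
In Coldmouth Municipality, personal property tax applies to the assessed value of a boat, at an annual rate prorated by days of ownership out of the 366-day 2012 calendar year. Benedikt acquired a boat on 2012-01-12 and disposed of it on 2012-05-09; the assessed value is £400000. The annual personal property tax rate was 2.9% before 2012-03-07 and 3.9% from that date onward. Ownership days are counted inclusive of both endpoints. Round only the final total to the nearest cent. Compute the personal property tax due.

£4471.04

2012-01-12 to 2012-03-06: 55 days at 2.9% → £400000 × 2.9% × 55/366 = £1743.1694
2012-03-07 to 2012-05-09: 64 days at 3.9% → £400000 × 3.9% × 64/366 = £2727.8689
Total = £4471.0383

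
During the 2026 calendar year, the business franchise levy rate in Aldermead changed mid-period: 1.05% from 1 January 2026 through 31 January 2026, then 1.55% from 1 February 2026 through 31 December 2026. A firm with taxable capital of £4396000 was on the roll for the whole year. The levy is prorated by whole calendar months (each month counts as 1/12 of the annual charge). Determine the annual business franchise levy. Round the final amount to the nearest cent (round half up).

£66306.33

1 January – 31 January 2026: 1 month at 1.05% → £4396000 × 1.05% × 1/12 = £3846.5000
1 February – 31 December 2026: 11 months at 1.55% → £4396000 × 1.55% × 11/12 = £62459.8333
Total = £66306.3333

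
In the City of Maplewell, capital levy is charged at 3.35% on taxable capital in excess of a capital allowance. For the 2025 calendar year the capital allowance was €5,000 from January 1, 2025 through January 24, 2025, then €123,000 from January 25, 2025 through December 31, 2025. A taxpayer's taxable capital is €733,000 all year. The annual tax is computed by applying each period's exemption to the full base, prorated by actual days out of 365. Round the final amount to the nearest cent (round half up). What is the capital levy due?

€20,694.92

January 1 – January 24, 2025: 24 days, exemption €5,000 → (€733,000 − €5,000) × 3.35% × 24/365 = €1,603.5945
January 25 – December 31, 2025: 341 days, exemption €123,000 → (€733,000 − €123,000) × 3.35% × 341/365 = €19,091.3288
Total = €20,694.9233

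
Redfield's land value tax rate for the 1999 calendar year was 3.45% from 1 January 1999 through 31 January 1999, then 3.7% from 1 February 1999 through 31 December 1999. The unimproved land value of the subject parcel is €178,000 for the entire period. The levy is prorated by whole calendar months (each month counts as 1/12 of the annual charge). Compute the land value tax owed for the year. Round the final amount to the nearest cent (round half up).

€6,548.92

1 January – 31 January 1999: 1 month at 3.45% → €178,000 × 3.45% × 1/12 = €511.7500
1 February – 31 December 1999: 11 months at 3.7% → €178,000 × 3.7% × 11/12 = €6,037.1667
Total = €6,548.9167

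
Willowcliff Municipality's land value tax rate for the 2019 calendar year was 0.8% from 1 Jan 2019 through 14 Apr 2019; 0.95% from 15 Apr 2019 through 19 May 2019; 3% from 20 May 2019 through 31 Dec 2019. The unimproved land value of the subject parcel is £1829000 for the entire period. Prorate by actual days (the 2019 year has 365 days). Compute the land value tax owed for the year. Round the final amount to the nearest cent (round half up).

£39809.56

1 Jan – 14 Apr 2019: 104 days at 0.8% → £1829000 × 0.8% × 104/365 = £4169.1178
15 Apr – 19 May 2019: 35 days at 0.95% → £1829000 × 0.95% × 35/365 = £1666.1438
20 May – 31 Dec 2019: 226 days at 3% → £1829000 × 3% × 226/365 = £33974.3014
Total = £39809.5630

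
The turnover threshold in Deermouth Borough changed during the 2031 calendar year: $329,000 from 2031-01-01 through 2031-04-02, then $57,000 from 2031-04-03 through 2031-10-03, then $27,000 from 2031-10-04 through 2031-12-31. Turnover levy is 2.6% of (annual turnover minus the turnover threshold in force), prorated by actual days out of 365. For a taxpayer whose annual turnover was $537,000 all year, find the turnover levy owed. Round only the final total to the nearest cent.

2031-01-01 to 2031-04-02: 92 days, exemption $329,000 → ($537,000 − $329,000) × 2.6% × 92/365 = $1,363.1123
2031-04-03 to 2031-10-03: 184 days, exemption $57,000 → ($537,000 − $57,000) × 2.6% × 184/365 = $6,291.2877
2031-10-04 to 2031-12-31: 89 days, exemption $27,000 → ($537,000 − $27,000) × 2.6% × 89/365 = $3,233.2603
Total = $10,887.6603

$10,887.66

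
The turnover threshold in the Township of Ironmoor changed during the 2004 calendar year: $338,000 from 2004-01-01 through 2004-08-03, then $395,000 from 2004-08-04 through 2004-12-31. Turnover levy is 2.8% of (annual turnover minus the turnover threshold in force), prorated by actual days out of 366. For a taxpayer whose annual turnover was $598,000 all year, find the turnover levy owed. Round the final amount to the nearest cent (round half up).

2004-01-01 to 2004-08-03: 216 days, exemption $338,000 → ($598,000 − $338,000) × 2.8% × 216/366 = $4,296.3934
2004-08-04 to 2004-12-31: 150 days, exemption $395,000 → ($598,000 − $395,000) × 2.8% × 150/366 = $2,329.5082
Total = $6,625.9016

$6,625.90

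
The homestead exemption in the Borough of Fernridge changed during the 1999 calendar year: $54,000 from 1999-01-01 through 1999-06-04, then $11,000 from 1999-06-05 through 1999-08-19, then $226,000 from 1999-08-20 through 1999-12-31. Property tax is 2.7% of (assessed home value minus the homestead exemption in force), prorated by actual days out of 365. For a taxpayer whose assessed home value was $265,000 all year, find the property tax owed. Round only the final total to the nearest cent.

1999-01-01 to 1999-06-04: 155 days, exemption $54,000 → ($265,000 − $54,000) × 2.7% × 155/365 = $2,419.2740
1999-06-05 to 1999-08-19: 76 days, exemption $11,000 → ($265,000 − $11,000) × 2.7% × 76/365 = $1,427.9671
1999-08-20 to 1999-12-31: 134 days, exemption $226,000 → ($265,000 − $226,000) × 2.7% × 134/365 = $386.5808
Total = $4,233.8219

$4,233.82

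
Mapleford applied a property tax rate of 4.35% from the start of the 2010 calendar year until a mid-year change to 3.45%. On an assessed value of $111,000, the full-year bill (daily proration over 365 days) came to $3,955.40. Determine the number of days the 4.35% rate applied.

46 days

Let d = days at the first rate; then 365 − d days at the second rate.
$111,000 × [4.35%·d + 3.45%·(365−d)] / 365 = $3,955.40
Solving gives d = 46, so the new rate took effect on February 16, 2010.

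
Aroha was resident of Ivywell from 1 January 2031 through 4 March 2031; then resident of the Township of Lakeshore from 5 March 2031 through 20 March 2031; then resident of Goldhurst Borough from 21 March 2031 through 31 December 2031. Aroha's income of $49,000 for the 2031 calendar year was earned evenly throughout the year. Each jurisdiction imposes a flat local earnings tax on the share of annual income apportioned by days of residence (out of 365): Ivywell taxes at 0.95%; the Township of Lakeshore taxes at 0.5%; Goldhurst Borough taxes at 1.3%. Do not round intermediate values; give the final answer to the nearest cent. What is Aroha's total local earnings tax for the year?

$590.22

Ivywell, 1 January – 4 March 2031: 63 days → $49,000 × 0.95% × 63/365 = $80.3466
The Township of Lakeshore, 5 March – 20 March 2031: 16 days → $49,000 × 0.5% × 16/365 = $10.7397
Goldhurst Borough, 21 March – 31 December 2031: 286 days → $49,000 × 1.3% × 286/365 = $499.1288
Total = $590.2151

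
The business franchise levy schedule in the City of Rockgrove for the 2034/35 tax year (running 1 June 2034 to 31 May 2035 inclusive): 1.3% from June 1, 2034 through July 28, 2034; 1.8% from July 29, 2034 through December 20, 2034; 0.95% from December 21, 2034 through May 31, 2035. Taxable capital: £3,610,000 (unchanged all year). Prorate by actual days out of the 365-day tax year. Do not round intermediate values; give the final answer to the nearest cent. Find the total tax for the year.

£48,492.68

June 1 – July 28, 2034: 58 days at 1.3% → £3,610,000 × 1.3% × 58/365 = £7,457.3699
July 29 – December 20, 2034: 145 days at 1.8% → £3,610,000 × 1.8% × 145/365 = £25,813.9726
December 21, 2034 – May 31, 2035: 162 days at 0.95% → £3,610,000 × 0.95% × 162/365 = £15,221.3425
Total = £48,492.6849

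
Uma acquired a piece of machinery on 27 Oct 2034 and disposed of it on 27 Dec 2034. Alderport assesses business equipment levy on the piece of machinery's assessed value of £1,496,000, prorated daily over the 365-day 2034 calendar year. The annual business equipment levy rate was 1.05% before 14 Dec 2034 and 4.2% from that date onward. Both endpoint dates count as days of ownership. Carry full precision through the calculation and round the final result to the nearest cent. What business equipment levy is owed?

£4,475.70

27 Oct – 13 Dec 2034: 48 days at 1.05% → £1,496,000 × 1.05% × 48/365 = £2,065.7096
14 Dec – 27 Dec 2034: 14 days at 4.2% → £1,496,000 × 4.2% × 14/365 = £2,409.9945
Total = £4,475.7041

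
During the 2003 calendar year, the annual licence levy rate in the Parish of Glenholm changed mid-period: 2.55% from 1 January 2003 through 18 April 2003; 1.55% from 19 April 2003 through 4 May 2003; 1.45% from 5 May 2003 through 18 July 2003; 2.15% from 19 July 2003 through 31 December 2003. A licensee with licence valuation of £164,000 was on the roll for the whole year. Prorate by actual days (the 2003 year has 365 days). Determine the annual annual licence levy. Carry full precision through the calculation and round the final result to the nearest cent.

1 January – 18 April 2003: 108 days at 2.55% → £164,000 × 2.55% × 108/365 = £1,237.4137
19 April – 4 May 2003: 16 days at 1.55% → £164,000 × 1.55% × 16/365 = £111.4301
5 May – 18 July 2003: 75 days at 1.45% → £164,000 × 1.45% × 75/365 = £488.6301
19 July – 31 December 2003: 166 days at 2.15% → £164,000 × 2.15% × 166/365 = £1,603.6055
Total = £3,441.0795

£3,441.08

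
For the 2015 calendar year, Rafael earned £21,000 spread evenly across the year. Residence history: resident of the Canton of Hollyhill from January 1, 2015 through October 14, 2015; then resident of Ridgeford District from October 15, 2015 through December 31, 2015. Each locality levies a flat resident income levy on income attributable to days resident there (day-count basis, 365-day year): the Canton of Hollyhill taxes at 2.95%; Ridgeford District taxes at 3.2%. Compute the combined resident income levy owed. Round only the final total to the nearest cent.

The Canton of Hollyhill, January 1 – October 14, 2015: 287 days → £21,000 × 2.95% × 287/365 = £487.1137
Ridgeford District, October 15 – December 31, 2015: 78 days → £21,000 × 3.2% × 78/365 = £143.6055
Total = £630.7192

£630.72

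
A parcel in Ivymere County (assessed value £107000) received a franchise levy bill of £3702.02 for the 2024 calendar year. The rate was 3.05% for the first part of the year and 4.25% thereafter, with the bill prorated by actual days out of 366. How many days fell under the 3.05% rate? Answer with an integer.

241 days

Let d = days at the first rate; then 366 − d days at the second rate.
£107000 × [3.05%·d + 4.25%·(366−d)] / 366 = £3702.02
Solving gives d = 241, so the new rate took effect on August 29, 2024.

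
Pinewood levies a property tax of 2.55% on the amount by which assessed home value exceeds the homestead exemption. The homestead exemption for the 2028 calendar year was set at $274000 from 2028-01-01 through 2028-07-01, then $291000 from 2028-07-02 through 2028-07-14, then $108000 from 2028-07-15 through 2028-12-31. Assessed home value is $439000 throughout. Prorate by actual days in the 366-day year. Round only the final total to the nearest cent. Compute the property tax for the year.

2028-01-01 to 2028-07-01: 183 days, exemption $274000 → ($439000 − $274000) × 2.55% × 183/366 = $2103.7500
2028-07-02 to 2028-07-14: 13 days, exemption $291000 → ($439000 − $291000) × 2.55% × 13/366 = $134.0492
2028-07-15 to 2028-12-31: 170 days, exemption $108000 → ($439000 − $108000) × 2.55% × 170/366 = $3920.4508
Total = $6158.2500

$6158.25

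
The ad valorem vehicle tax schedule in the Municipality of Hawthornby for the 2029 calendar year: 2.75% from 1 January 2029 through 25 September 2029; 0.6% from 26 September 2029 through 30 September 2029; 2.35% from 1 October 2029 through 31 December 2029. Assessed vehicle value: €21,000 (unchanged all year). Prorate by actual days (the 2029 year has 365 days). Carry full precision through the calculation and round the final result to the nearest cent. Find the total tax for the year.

1 January – 25 September 2029: 268 days at 2.75% → €21,000 × 2.75% × 268/365 = €424.0274
26 September – 30 September 2029: 5 days at 0.6% → €21,000 × 0.6% × 5/365 = €1.7260
1 October – 31 December 2029: 92 days at 2.35% → €21,000 × 2.35% × 92/365 = €124.3890
Total = €550.1425

€550.14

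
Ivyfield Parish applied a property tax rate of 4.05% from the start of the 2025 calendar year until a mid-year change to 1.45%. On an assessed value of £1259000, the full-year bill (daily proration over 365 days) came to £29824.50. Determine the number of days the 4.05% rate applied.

Let d = days at the first rate; then 365 − d days at the second rate.
£1259000 × [4.05%·d + 1.45%·(365−d)] / 365 = £29824.50
Solving gives d = 129, so the new rate took effect on 10 May 2025.

129 days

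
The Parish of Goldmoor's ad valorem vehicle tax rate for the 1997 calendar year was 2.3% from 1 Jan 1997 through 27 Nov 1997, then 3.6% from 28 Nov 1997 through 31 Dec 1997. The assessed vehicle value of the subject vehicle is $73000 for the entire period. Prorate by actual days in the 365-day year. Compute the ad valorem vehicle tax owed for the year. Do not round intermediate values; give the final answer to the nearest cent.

1 Jan – 27 Nov 1997: 331 days at 2.3% → $73000 × 2.3% × 331/365 = $1522.6000
28 Nov – 31 Dec 1997: 34 days at 3.6% → $73000 × 3.6% × 34/365 = $244.8000
Total = $1767.4000

$1767.40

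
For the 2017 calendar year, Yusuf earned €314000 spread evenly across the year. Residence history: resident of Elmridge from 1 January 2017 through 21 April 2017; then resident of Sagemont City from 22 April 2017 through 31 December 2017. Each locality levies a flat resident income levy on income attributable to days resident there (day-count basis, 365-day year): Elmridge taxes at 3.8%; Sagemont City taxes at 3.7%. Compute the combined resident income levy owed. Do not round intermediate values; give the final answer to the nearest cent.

€11713.49

Elmridge, 1 January – 21 April 2017: 111 days → €314000 × 3.8% × 111/365 = €3628.6356
Sagemont City, 22 April – 31 December 2017: 254 days → €314000 × 3.7% × 254/365 = €8084.8548
Total = €11713.4904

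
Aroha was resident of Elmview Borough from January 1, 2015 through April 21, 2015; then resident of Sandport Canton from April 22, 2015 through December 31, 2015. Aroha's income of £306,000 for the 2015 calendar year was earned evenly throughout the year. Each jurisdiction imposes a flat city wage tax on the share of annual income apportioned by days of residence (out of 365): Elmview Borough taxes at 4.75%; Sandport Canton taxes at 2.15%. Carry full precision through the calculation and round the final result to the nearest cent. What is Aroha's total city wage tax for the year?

£8,998.50

Elmview Borough, January 1 – April 21, 2015: 111 days → £306,000 × 4.75% × 111/365 = £4,420.2329
Sandport Canton, April 22 – December 31, 2015: 254 days → £306,000 × 2.15% × 254/365 = £4,578.2630
Total = £8,998.4959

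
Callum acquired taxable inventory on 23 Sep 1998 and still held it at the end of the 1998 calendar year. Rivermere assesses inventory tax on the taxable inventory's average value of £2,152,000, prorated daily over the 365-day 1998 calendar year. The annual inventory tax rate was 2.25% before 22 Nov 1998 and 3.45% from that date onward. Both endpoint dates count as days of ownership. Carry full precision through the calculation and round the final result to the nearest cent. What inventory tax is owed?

£16,095.78

23 Sep – 21 Nov 1998: 60 days at 2.25% → £2,152,000 × 2.25% × 60/365 = £7,959.4521
22 Nov – 31 Dec 1998: 40 days at 3.45% → £2,152,000 × 3.45% × 40/365 = £8,136.3288
Total = £16,095.7808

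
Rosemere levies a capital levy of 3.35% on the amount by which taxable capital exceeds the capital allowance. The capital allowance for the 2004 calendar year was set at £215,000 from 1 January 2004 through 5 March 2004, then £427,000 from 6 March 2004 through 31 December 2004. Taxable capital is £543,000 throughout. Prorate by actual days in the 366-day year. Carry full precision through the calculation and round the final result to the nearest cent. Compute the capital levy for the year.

1 January – 5 March 2004: 65 days, exemption £215,000 → (£543,000 − £215,000) × 3.35% × 65/366 = £1,951.4208
6 March – 31 December 2004: 301 days, exemption £427,000 → (£543,000 − £427,000) × 3.35% × 301/366 = £3,195.8634
Total = £5,147.2842

£5,147.28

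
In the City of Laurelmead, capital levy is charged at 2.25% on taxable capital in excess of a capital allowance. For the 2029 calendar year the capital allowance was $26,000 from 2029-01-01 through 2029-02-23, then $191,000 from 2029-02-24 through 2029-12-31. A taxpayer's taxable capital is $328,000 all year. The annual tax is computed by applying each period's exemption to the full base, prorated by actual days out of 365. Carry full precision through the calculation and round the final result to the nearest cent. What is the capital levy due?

2029-01-01 to 2029-02-23: 54 days, exemption $26,000 → ($328,000 − $26,000) × 2.25% × 54/365 = $1,005.2877
2029-02-24 to 2029-12-31: 311 days, exemption $191,000 → ($328,000 − $191,000) × 2.25% × 311/365 = $2,626.4589
Total = $3,631.7466

$3,631.75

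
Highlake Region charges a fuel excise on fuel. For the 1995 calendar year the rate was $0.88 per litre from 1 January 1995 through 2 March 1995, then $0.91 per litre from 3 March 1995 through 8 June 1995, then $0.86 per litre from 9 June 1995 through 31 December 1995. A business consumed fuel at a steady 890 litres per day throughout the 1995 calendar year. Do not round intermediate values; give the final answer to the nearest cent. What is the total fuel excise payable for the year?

$284,817.80

1 January – 2 March 1995: 61 days × 890 litres/day = 54,290 litres at $0.88/litre → $47,775.20
3 March – 8 June 1995: 98 days × 890 litres/day = 87,220 litres at $0.91/litre → $79,370.20
9 June – 31 December 1995: 206 days × 890 litres/day = 183,340 litres at $0.86/litre → $157,672.40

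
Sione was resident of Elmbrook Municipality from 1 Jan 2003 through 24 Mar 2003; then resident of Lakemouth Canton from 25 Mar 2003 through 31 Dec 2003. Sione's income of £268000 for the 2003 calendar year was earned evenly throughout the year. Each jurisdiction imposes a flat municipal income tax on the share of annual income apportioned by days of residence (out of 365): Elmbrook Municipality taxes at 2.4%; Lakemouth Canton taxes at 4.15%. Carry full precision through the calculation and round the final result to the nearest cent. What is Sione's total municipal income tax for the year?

£10055.51

Elmbrook Municipality, 1 Jan – 24 Mar 2003: 83 days → £268000 × 2.4% × 83/365 = £1462.6192
Lakemouth Canton, 25 Mar – 31 Dec 2003: 282 days → £268000 × 4.15% × 282/365 = £8592.8877
Total = £10055.5068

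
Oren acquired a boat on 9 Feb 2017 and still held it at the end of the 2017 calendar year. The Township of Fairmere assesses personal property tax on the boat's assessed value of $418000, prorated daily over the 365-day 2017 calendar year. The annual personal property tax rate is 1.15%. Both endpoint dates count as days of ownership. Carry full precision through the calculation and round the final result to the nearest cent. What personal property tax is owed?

$4293.38

Days held (9 Feb – 31 Dec 2017): 326 out of 365
Tax = $418000 × 1.15% × 326/365 = $4293.3753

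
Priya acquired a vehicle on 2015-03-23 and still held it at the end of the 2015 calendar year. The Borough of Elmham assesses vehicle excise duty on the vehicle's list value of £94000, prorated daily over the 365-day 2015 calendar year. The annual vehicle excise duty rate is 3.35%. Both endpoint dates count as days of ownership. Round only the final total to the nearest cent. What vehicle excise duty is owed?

Days held (2015-03-23 to 2015-12-31): 284 out of 365
Tax = £94000 × 3.35% × 284/365 = £2450.1808

£2450.18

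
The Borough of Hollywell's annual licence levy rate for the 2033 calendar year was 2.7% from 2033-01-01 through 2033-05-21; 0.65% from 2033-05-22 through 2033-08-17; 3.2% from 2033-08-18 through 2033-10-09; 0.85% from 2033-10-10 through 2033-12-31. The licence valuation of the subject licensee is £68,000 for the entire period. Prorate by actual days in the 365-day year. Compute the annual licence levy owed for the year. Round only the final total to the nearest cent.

2033-01-01 to 2033-05-21: 141 days at 2.7% → £68,000 × 2.7% × 141/365 = £709.2493
2033-05-22 to 2033-08-17: 88 days at 0.65% → £68,000 × 0.65% × 88/365 = £106.5644
2033-08-18 to 2033-10-09: 53 days at 3.2% → £68,000 × 3.2% × 53/365 = £315.9671
2033-10-10 to 2033-12-31: 83 days at 0.85% → £68,000 × 0.85% × 83/365 = £131.4356
Total = £1,263.2164

£1,263.22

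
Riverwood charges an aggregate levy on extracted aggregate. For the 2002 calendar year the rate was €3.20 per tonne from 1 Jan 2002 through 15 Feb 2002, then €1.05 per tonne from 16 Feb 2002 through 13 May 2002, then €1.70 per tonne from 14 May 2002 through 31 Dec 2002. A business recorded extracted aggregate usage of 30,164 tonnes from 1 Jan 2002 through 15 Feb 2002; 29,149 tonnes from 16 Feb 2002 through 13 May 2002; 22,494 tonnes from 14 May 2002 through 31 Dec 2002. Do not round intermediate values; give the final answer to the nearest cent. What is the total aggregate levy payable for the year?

€165,371.05

1 Jan – 15 Feb 2002: 30,164 tonnes at €3.20/tonne → €96,524.80
16 Feb – 13 May 2002: 29,149 tonnes at €1.05/tonne → €30,606.45
14 May – 31 Dec 2002: 22,494 tonnes at €1.70/tonne → €38,239.80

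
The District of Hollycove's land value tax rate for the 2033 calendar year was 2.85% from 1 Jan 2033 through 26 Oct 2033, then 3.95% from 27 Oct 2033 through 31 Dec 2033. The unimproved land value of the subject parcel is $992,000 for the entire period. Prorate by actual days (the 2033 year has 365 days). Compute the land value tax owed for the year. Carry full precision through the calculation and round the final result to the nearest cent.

1 Jan – 26 Oct 2033: 299 days at 2.85% → $992,000 × 2.85% × 299/365 = $23,159.8027
27 Oct – 31 Dec 2033: 66 days at 3.95% → $992,000 × 3.95% × 66/365 = $7,085.3260
Total = $30,245.1288

$30,245.13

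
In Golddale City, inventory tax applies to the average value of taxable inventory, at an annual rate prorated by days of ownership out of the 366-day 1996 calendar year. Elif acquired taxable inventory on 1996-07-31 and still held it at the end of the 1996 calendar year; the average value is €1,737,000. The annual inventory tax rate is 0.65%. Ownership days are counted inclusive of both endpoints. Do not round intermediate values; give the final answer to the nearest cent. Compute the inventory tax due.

Days held (1996-07-31 to 1996-12-31): 154 out of 366
Tax = €1,737,000 × 0.65% × 154/366 = €4,750.6475

€4,750.65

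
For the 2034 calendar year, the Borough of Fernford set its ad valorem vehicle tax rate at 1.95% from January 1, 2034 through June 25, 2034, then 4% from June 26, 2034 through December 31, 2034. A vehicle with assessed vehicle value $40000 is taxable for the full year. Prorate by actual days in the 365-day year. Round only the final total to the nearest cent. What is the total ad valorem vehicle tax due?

January 1 – June 25, 2034: 176 days at 1.95% → $40000 × 1.95% × 176/365 = $376.1096
June 26 – December 31, 2034: 189 days at 4% → $40000 × 4% × 189/365 = $828.4932
Total = $1204.6027

$1204.60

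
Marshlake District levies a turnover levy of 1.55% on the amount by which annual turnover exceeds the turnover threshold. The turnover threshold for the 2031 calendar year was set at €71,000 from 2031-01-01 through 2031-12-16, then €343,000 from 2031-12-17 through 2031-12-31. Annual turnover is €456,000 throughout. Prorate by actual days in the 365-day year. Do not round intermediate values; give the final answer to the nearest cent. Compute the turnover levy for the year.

€5,794.24

2031-01-01 to 2031-12-16: 350 days, exemption €71,000 → (€456,000 − €71,000) × 1.55% × 350/365 = €5,722.2603
2031-12-17 to 2031-12-31: 15 days, exemption €343,000 → (€456,000 − €343,000) × 1.55% × 15/365 = €71.9795
Total = €5,794.2397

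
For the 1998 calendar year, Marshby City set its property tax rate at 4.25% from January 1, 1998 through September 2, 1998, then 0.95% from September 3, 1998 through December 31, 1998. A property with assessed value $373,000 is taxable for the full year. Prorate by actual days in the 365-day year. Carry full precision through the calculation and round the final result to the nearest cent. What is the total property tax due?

January 1 – September 2, 1998: 245 days at 4.25% → $373,000 × 4.25% × 245/365 = $10,640.7192
September 3 – December 31, 1998: 120 days at 0.95% → $373,000 × 0.95% × 120/365 = $1,164.9863
Total = $11,805.7055

$11,805.71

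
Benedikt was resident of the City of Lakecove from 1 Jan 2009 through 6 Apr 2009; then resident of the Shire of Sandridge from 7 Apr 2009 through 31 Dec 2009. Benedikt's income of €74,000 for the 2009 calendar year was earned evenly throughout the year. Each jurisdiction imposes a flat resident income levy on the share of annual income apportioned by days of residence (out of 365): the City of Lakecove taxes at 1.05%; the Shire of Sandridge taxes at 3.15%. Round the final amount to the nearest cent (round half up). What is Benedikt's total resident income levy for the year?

The City of Lakecove, 1 Jan – 6 Apr 2009: 96 days → €74,000 × 1.05% × 96/365 = €204.3616
The Shire of Sandridge, 7 Apr – 31 Dec 2009: 269 days → €74,000 × 3.15% × 269/365 = €1,717.9151
Total = €1,922.2767

€1,922.28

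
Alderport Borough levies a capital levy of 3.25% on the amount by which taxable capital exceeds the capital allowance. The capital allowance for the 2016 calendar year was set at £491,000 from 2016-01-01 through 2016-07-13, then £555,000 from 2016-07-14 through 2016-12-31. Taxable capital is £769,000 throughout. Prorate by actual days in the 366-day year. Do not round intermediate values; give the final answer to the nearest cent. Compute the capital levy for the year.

2016-01-01 to 2016-07-13: 195 days, exemption £491,000 → (£769,000 − £491,000) × 3.25% × 195/366 = £4,813.7295
2016-07-14 to 2016-12-31: 171 days, exemption £555,000 → (£769,000 − £555,000) × 3.25% × 171/366 = £3,249.4672
Total = £8,063.1967

£8,063.20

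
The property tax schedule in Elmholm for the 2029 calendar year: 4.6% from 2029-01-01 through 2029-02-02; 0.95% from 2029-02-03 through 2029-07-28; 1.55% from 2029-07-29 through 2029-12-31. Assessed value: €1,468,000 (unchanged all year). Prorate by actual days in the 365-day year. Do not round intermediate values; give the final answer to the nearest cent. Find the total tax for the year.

€22,554.92

2029-01-01 to 2029-02-02: 33 days at 4.6% → €1,468,000 × 4.6% × 33/365 = €6,105.2712
2029-02-03 to 2029-07-28: 176 days at 0.95% → €1,468,000 × 0.95% × 176/365 = €6,724.6466
2029-07-29 to 2029-12-31: 156 days at 1.55% → €1,468,000 × 1.55% × 156/365 = €9,724.9973
Total = €22,554.9151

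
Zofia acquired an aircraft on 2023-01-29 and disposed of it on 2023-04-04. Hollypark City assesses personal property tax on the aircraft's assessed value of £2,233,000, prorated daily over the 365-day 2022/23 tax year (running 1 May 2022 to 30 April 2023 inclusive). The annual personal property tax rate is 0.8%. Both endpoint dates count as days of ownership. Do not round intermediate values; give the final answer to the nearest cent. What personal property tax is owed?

£3,230.20

Days held (2023-01-29 to 2023-04-04): 66 out of 365
Tax = £2,233,000 × 0.8% × 66/365 = £3,230.2027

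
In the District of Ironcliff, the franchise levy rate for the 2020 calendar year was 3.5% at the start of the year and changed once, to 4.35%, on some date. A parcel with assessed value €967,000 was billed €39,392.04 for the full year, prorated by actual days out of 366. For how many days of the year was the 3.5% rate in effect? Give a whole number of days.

119 days

Let d = days at the first rate; then 366 − d days at the second rate.
€967,000 × [3.5%·d + 4.35%·(366−d)] / 366 = €39,392.04
Solving gives d = 119, so the new rate took effect on 29 Apr 2020.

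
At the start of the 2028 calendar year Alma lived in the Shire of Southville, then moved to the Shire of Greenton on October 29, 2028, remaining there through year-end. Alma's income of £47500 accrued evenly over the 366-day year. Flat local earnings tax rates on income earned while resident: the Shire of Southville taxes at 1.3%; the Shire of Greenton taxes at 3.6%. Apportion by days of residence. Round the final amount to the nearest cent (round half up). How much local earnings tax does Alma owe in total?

£808.54

The Shire of Southville, January 1 – October 28, 2028: 302 days → £47500 × 1.3% × 302/366 = £509.5219
The Shire of Greenton, October 29 – December 31, 2028: 64 days → £47500 × 3.6% × 64/366 = £299.0164
Total = £808.5383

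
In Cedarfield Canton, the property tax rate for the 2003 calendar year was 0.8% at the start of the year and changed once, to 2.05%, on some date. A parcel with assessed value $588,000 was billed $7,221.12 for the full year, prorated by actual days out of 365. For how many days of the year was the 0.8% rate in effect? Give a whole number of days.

240 days

Let d = days at the first rate; then 365 − d days at the second rate.
$588,000 × [0.8%·d + 2.05%·(365−d)] / 365 = $7,221.12
Solving gives d = 240, so the new rate took effect on 29 Aug 2003.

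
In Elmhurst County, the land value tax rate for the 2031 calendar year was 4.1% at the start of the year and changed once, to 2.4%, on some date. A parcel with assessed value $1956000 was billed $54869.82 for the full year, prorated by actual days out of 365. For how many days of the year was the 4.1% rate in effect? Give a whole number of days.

87 days

Let d = days at the first rate; then 365 − d days at the second rate.
$1956000 × [4.1%·d + 2.4%·(365−d)] / 365 = $54869.82
Solving gives d = 87, so the new rate took effect on 29 March 2031.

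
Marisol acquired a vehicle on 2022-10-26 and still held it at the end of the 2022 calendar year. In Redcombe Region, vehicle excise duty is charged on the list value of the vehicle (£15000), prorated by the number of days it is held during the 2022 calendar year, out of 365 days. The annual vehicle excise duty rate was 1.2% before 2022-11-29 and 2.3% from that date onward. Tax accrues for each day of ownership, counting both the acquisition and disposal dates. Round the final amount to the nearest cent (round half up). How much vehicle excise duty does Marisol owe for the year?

£47.96

2022-10-26 to 2022-11-28: 34 days at 1.2% → £15000 × 1.2% × 34/365 = £16.7671
2022-11-29 to 2022-12-31: 33 days at 2.3% → £15000 × 2.3% × 33/365 = £31.1918
Total = £47.9589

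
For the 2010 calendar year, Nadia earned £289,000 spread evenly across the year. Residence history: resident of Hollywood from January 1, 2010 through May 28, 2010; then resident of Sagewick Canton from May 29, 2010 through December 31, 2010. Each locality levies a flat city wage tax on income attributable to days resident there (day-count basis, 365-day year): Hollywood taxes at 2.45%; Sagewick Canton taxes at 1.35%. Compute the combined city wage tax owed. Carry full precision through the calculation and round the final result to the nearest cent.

£5,190.52

Hollywood, January 1 – May 28, 2010: 148 days → £289,000 × 2.45% × 148/365 = £2,870.9973
Sagewick Canton, May 29 – December 31, 2010: 217 days → £289,000 × 1.35% × 217/365 = £2,319.5219
Total = £5,190.5192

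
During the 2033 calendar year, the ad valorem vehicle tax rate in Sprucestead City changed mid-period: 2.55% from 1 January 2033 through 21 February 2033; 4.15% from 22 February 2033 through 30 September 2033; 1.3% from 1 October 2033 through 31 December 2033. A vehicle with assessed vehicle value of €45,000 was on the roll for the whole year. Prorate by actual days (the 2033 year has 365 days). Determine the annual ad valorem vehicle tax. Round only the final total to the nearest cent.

€1,441.66

1 January – 21 February 2033: 52 days at 2.55% → €45,000 × 2.55% × 52/365 = €163.4795
22 February – 30 September 2033: 221 days at 4.15% → €45,000 × 4.15% × 221/365 = €1,130.7329
1 October – 31 December 2033: 92 days at 1.3% → €45,000 × 1.3% × 92/365 = €147.4521
Total = €1,441.6644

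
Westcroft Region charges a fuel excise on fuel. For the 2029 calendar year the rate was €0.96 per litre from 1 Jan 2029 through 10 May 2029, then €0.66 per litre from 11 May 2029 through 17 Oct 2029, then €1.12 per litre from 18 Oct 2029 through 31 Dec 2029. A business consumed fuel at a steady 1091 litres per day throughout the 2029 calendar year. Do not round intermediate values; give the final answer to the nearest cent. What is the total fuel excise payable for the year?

€343010.40

1 Jan – 10 May 2029: 130 days × 1091 litres/day = 141,830 litres at €0.96/litre → €136156.80
11 May – 17 Oct 2029: 160 days × 1091 litres/day = 174,560 litres at €0.66/litre → €115209.60
18 Oct – 31 Dec 2029: 75 days × 1091 litres/day = 81,825 litres at €1.12/litre → €91644.00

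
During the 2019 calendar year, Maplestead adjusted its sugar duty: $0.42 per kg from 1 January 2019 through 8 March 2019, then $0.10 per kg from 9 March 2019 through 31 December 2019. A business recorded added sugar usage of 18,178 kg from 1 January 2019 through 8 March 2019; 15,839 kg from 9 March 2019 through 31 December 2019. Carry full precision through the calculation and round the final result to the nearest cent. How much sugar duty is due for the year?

$9218.66

1 January – 8 March 2019: 18,178 kg at $0.42/kg → $7634.76
9 March – 31 December 2019: 15,839 kg at $0.10/kg → $1583.90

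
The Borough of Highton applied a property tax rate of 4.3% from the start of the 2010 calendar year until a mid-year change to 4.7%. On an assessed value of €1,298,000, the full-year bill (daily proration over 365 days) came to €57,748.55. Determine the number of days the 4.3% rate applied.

Let d = days at the first rate; then 365 − d days at the second rate.
€1,298,000 × [4.3%·d + 4.7%·(365−d)] / 365 = €57,748.55
Solving gives d = 229, so the new rate took effect on 18 Aug 2010.

229 days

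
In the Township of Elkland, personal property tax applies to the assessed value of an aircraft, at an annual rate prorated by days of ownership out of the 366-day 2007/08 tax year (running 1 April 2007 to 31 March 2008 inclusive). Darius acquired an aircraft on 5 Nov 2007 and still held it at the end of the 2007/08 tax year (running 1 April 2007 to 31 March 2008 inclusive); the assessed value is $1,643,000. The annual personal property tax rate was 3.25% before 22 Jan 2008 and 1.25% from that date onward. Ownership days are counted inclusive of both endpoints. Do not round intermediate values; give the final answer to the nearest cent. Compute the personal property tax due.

5 Nov 2007 – 21 Jan 2008: 78 days at 3.25% → $1,643,000 × 3.25% × 78/366 = $11,379.7951
22 Jan – 31 Mar 2008: 70 days at 1.25% → $1,643,000 × 1.25% × 70/366 = $3,927.9372
Total = $15,307.7322

$15,307.73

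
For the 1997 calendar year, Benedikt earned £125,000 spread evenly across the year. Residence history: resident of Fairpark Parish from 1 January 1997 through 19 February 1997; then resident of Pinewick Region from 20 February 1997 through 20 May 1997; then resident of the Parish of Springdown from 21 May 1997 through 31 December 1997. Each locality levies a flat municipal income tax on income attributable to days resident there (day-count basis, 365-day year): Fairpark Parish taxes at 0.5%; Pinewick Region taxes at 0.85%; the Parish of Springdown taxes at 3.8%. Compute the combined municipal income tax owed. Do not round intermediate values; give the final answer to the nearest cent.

£3,275.68

Fairpark Parish, 1 January – 19 February 1997: 50 days → £125,000 × 0.5% × 50/365 = £85.6164
Pinewick Region, 20 February – 20 May 1997: 90 days → £125,000 × 0.85% × 90/365 = £261.9863
The Parish of Springdown, 21 May – 31 December 1997: 225 days → £125,000 × 3.8% × 225/365 = £2,928.0822
Total = £3,275.6849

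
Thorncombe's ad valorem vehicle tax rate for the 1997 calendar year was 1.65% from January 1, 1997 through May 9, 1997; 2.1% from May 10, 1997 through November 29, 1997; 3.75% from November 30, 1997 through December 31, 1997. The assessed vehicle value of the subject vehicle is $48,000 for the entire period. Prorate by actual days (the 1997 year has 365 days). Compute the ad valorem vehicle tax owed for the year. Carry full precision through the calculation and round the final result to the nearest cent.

January 1 – May 9, 1997: 129 days at 1.65% → $48,000 × 1.65% × 129/365 = $279.9123
May 10 – November 29, 1997: 204 days at 2.1% → $48,000 × 2.1% × 204/365 = $563.3753
November 30 – December 31, 1997: 32 days at 3.75% → $48,000 × 3.75% × 32/365 = $157.8082
Total = $1,001.0959

$1,001.10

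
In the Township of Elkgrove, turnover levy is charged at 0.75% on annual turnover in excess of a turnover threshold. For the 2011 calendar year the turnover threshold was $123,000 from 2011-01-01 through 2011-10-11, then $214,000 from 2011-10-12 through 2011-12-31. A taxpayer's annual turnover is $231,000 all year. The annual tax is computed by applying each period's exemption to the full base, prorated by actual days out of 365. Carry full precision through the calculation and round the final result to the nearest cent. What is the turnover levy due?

$658.54

2011-01-01 to 2011-10-11: 284 days, exemption $123,000 → ($231,000 − $123,000) × 0.75% × 284/365 = $630.2466
2011-10-12 to 2011-12-31: 81 days, exemption $214,000 → ($231,000 − $214,000) × 0.75% × 81/365 = $28.2945
Total = $658.5411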